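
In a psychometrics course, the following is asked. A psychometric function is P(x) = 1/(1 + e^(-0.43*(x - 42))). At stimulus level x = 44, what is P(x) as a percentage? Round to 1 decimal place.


P(x) = 1/(1 + e^(-0.43*(44 - 42)))
Exponent = -0.43 * 2 = -0.86
e^(-0.86) = 0.423162
P = 1/(1 + 0.423162) = 0.702661
Percentage = 70.3


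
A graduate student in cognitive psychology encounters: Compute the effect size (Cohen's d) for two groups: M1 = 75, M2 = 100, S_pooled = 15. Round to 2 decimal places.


Cohen's d = (M1 - M2) / S_pooled
= (75 - 100) / 15
= -25 / 15
= -1.67


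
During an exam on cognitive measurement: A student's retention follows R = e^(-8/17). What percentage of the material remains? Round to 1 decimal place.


R = e^(-t/S)
-t/S = -8/17 = -0.470588
R = e^(-0.470588) = 0.624635
Percentage = 0.624635 * 100
= 62.5


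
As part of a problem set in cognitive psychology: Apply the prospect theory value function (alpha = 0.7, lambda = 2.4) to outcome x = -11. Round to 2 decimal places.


Since x = -11 < 0, use v(x) = -lambda*(-x)^alpha
(-x) = 11
11^0.7 = 5.3577
v(-11) = -2.4 * 5.3577
= -12.86


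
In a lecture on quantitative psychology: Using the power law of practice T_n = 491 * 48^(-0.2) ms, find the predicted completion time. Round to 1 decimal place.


T_n = 491 * 48^(-0.2)
48^(-0.2) = 0.461054
T_n = 491 * 0.461054
= 226.4 ms


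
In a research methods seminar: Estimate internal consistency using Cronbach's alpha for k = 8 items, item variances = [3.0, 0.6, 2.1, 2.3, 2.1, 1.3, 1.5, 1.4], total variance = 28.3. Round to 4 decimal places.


alpha = (k/(k-1)) * (1 - sum(s_i^2)/s_total^2)
sum(item variances) = 14.3
k/(k-1) = 8/7 = 1.142857
1 - 14.3/28.3 = 1 - 0.5053 = 0.4947
alpha = 1.142857 * 0.4947
= 0.5654


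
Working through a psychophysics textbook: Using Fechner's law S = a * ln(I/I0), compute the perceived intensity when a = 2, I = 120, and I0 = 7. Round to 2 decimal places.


S = 2 * ln(120/7)
I/I0 = 17.142857
ln(17.142857) = 2.8416
S = 2 * 2.8416
= 5.68


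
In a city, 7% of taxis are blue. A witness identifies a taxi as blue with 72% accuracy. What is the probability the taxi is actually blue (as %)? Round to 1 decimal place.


P(blue | says blue) = P(says blue | blue)*P(blue) / [P(says blue | blue)*P(blue) + P(says blue | not blue)*P(not blue)]
Numerator = 0.72 * 0.07 = 0.0504
False identification = 0.28 * 0.93 = 0.2604
P = 0.0504 / (0.0504 + 0.2604)
= 0.0504 / 0.3108
As percentage = 16.2


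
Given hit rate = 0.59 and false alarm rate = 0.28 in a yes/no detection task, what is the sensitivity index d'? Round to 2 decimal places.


d' = z(HR) - z(FAR)
z(0.59) = 0.2275
z(0.28) = -0.5828
d' = 0.2275 - -0.5828
= 0.81


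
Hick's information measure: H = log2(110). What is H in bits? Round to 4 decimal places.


H = log2(n)
H = log2(110)
= 6.7814


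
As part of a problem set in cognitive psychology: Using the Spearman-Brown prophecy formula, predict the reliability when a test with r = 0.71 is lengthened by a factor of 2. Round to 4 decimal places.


r_new = n*r / (1 + (n-1)*r)
Numerator = 2 * 0.71 = 1.42
Denominator = 1 + 1 * 0.71 = 1.71
r_new = 1.42 / 1.71
= 0.8304


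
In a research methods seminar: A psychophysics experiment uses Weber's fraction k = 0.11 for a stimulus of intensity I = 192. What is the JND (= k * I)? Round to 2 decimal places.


JND = k * I
JND = 0.11 * 192
= 21.12


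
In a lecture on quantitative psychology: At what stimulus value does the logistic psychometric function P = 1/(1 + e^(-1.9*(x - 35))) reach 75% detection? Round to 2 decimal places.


At P = 0.75: 0.75 = 1/(1 + e^(-k*(x-x0)))
Solving: e^(-k*(x-x0)) = 1/3
x = x0 + ln(3)/k
ln(3) = 1.0986
x = 35 + 1.0986/1.9
= 35 + 0.5782
= 35.58


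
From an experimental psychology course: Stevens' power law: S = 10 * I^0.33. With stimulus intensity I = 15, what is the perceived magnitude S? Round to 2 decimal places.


S = 10 * 15^0.33
15^0.33 = 2.4441
S = 10 * 2.4441
= 24.44


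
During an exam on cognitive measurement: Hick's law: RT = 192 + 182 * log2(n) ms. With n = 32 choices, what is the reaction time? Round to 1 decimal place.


RT = 192 + 182 * log2(32)
log2(32) = 5.0
RT = 192 + 182 * 5.0
= 192 + 910.0
= 1102.0 ms


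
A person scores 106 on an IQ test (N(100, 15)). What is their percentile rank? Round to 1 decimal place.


z = (IQ - mean) / SD
z = (106 - 100) / 15 = 0.4
Percentile = Phi(0.4) * 100
Phi(0.4) = 0.655422
= 65.5


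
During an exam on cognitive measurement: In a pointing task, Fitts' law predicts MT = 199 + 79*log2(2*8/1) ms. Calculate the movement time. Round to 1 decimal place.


MT = 199 + 79 * log2(2*8/1)
2D/W = 16.0
log2(16.0) = 4.0
MT = 199 + 79 * 4.0
= 515.0 ms


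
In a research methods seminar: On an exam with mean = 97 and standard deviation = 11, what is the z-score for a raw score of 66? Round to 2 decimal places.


z = (X - mu) / sigma
= (66 - 97) / 11
= -31 / 11
= -2.82


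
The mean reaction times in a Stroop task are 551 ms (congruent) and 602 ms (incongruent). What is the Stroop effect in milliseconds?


Stroop effect = RT(incongruent) - RT(congruent)
= 602 - 551
= 51 ms


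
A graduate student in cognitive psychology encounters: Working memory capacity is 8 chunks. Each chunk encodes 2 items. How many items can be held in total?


Total items = chunks * items_per_chunk
= 8 * 2
= 16


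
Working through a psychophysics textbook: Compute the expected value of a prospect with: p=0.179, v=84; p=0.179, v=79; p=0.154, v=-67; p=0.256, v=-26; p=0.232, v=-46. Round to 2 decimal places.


EU = sum(p_i * v_i)
0.179 * 84 = 15.036
0.179 * 79 = 14.141
0.154 * -67 = -10.318
0.256 * -26 = -6.656
0.232 * -46 = -10.672
EU = 15.036 + 14.141 + -10.318 + -6.656 + -10.672
= 1.53


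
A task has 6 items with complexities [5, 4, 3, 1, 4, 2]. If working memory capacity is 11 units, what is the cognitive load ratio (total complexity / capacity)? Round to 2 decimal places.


Total complexity = 5 + 4 + 3 + 1 + 4 + 2 = 19
Load = total / capacity = 19 / 11
= 1.73


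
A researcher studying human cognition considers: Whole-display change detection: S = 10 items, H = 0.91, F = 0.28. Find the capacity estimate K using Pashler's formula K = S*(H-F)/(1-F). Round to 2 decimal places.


K = S * (H - F) / (1 - F)
H - F = 0.63
1 - F = 0.72
K = 10 * 0.63 / 0.72
= 8.75


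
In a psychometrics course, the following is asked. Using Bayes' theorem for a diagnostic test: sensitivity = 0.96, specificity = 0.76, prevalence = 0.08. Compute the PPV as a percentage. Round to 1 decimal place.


PPV = (sens * prev) / (sens * prev + (1-spec) * (1-prev))
Numerator = 0.96 * 0.08 = 0.0768
P(positive and no disease) = (1 - spec) * (1 - prev) = (1 - 0.76) * (1 - 0.08) = 0.2208
Denominator = 0.0768 + 0.2208 = 0.2976
PPV = 0.0768 / 0.2976 = 0.258065
As percentage = 25.8


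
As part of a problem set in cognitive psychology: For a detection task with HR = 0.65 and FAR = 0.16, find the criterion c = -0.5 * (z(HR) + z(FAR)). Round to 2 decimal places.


c = -0.5 * (z(HR) + z(FAR))
z(0.65) = 0.3853
z(0.16) = -0.9945
c = -0.5 * (0.3853 + -0.9945)
= -0.5 * -0.6092
= 0.30


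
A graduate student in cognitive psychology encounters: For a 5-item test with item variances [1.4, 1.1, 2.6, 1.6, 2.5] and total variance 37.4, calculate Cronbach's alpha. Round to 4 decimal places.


alpha = (k/(k-1)) * (1 - sum(s_i^2)/s_total^2)
sum(item variances) = 9.2
k/(k-1) = 5/4 = 1.25
1 - 9.2/37.4 = 1 - 0.245989 = 0.754011
alpha = 1.25 * 0.754011
= 0.9425


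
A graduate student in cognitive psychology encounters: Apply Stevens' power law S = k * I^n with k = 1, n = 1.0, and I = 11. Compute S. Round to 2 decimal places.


S = 1 * 11^1.0
11^1.0 = 11.0
S = 1 * 11.0
= 11.00


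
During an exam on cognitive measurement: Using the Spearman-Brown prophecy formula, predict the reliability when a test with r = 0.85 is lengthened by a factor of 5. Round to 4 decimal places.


r_new = n*r / (1 + (n-1)*r)
Numerator = 5 * 0.85 = 4.25
Denominator = 1 + 4 * 0.85 = 4.4
r_new = 4.25 / 4.4
= 0.9659


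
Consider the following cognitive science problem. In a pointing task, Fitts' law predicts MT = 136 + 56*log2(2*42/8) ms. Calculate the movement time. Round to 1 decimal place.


MT = 136 + 56 * log2(2*42/8)
2D/W = 10.5
log2(10.5) = 3.3923
MT = 136 + 56 * 3.3923
= 326.0 ms


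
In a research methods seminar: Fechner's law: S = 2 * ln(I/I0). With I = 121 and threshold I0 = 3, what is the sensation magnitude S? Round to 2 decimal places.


S = 2 * ln(121/3)
I/I0 = 40.333333
ln(40.333333) = 3.6972
S = 2 * 3.6972
= 7.39


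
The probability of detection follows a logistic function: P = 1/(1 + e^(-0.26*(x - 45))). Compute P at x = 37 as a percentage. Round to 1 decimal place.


P(x) = 1/(1 + e^(-0.26*(37 - 45)))
Exponent = -0.26 * -8 = 2.08
e^(2.08) = 8.004469
P = 1/(1 + 8.004469) = 0.111056
Percentage = 11.1


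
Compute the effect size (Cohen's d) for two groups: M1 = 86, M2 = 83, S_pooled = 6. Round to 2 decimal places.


Cohen's d = (M1 - M2) / S_pooled
= (86 - 83) / 6
= 3 / 6
= 0.50


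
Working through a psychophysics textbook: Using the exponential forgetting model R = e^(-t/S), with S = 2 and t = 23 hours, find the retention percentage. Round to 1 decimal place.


R = e^(-t/S)
-t/S = -23/2 = -11.5
R = e^(-11.5) = 1e-05
Percentage = 1e-05 * 100
= 0.0


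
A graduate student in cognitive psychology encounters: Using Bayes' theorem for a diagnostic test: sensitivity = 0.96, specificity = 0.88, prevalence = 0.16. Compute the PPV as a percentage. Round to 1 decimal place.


PPV = (sens * prev) / (sens * prev + (1-spec) * (1-prev))
Numerator = 0.96 * 0.16 = 0.1536
P(positive and no disease) = (1 - spec) * (1 - prev) = (1 - 0.88) * (1 - 0.16) = 0.1008
Denominator = 0.1536 + 0.1008 = 0.2544
PPV = 0.1536 / 0.2544 = 0.603774
As percentage = 60.4


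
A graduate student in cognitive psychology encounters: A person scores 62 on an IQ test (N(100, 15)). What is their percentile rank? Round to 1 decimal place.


z = (IQ - mean) / SD
z = (62 - 100) / 15 = -2.5333
Percentile = Phi(-2.5333) * 100
Phi(-2.5333) = 0.00565
= 0.6


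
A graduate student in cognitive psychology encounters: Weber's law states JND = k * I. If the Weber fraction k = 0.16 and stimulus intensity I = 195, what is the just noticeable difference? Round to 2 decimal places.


JND = k * I
JND = 0.16 * 195
= 31.20


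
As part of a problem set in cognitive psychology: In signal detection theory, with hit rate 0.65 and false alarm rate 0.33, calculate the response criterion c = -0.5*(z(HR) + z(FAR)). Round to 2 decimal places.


c = -0.5 * (z(HR) + z(FAR))
z(0.65) = 0.3853
z(0.33) = -0.4399
c = -0.5 * (0.3853 + -0.4399)
= -0.5 * -0.0546
= 0.03


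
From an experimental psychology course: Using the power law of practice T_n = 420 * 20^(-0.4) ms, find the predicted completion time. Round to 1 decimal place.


T_n = 420 * 20^(-0.4)
20^(-0.4) = 0.301709
T_n = 420 * 0.301709
= 126.7 ms


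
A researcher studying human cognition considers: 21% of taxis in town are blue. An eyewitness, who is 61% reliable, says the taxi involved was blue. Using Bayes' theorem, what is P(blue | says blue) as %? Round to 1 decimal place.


P(blue | says blue) = P(says blue | blue)*P(blue) / [P(says blue | blue)*P(blue) + P(says blue | not blue)*P(not blue)]
Numerator = 0.61 * 0.21 = 0.1281
False identification = 0.39 * 0.79 = 0.3081
P = 0.1281 / (0.1281 + 0.3081)
= 0.1281 / 0.4362
As percentage = 29.4


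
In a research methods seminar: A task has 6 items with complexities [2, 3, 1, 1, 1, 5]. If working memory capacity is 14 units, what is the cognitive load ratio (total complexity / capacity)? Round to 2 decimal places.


Total complexity = 2 + 3 + 1 + 1 + 1 + 5 = 13
Load = total / capacity = 13 / 14
= 0.93


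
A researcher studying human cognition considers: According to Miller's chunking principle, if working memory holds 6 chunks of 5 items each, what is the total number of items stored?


Total items = chunks * items_per_chunk
= 6 * 5
= 30


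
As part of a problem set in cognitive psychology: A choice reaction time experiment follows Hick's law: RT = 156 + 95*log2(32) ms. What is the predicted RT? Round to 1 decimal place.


RT = 156 + 95 * log2(32)
log2(32) = 5.0
RT = 156 + 95 * 5.0
= 156 + 475.0
= 631.0 ms


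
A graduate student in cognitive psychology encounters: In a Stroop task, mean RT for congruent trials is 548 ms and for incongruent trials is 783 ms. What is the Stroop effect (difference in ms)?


Stroop effect = RT(incongruent) - RT(congruent)
= 783 - 548
= 235 ms


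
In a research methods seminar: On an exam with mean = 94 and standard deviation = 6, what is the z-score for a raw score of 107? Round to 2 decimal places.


z = (X - mu) / sigma
= (107 - 94) / 6
= 13 / 6
= 2.17


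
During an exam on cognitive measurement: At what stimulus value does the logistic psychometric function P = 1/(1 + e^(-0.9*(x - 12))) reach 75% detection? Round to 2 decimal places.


At P = 0.75: 0.75 = 1/(1 + e^(-k*(x-x0)))
Solving: e^(-k*(x-x0)) = 1/3
x = x0 + ln(3)/k
ln(3) = 1.0986
x = 12 + 1.0986/0.9
= 12 + 1.2207
= 13.22


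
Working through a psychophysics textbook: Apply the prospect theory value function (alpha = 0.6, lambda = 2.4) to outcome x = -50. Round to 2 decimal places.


Since x = -50 < 0, use v(x) = -lambda*(-x)^alpha
(-x) = 50
50^0.6 = 10.4564
v(-50) = -2.4 * 10.4564
= -25.10


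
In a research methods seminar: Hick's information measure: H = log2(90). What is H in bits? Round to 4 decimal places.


H = log2(n)
H = log2(90)
= 6.4919


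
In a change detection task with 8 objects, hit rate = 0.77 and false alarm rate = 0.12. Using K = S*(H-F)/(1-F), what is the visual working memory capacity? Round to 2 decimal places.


K = S * (H - F) / (1 - F)
H - F = 0.65
1 - F = 0.88
K = 8 * 0.65 / 0.88
= 5.91


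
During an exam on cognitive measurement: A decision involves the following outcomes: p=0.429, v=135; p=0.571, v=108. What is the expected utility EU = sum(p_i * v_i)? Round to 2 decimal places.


EU = sum(p_i * v_i)
0.429 * 135 = 57.915
0.571 * 108 = 61.668
EU = 57.915 + 61.668
= 119.58


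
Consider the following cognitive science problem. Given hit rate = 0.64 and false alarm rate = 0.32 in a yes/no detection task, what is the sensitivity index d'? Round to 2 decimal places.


d' = z(HR) - z(FAR)
z(0.64) = 0.3585
z(0.32) = -0.4677
d' = 0.3585 - -0.4677
= 0.83


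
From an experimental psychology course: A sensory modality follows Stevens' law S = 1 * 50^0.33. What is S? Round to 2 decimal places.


S = 1 * 50^0.33
50^0.33 = 3.6363
S = 1 * 3.6363
= 3.64


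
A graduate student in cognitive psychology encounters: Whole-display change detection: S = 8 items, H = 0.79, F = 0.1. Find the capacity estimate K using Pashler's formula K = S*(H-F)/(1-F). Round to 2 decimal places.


K = S * (H - F) / (1 - F)
H - F = 0.69
1 - F = 0.9
K = 8 * 0.69 / 0.9
= 6.13


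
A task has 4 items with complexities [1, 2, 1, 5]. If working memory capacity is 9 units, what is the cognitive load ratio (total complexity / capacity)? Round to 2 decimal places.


Total complexity = 1 + 2 + 1 + 5 = 9
Load = total / capacity = 9 / 9
= 1.00


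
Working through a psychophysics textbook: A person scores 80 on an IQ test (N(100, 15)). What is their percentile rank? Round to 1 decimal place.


z = (IQ - mean) / SD
z = (80 - 100) / 15 = -1.3333
Percentile = Phi(-1.3333) * 100
Phi(-1.3333) = 0.091217
= 9.1


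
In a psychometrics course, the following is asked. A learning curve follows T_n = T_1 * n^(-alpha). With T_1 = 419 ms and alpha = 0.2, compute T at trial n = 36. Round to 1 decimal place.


T_n = 419 * 36^(-0.2)
36^(-0.2) = 0.488359
T_n = 419 * 0.488359
= 204.6 ms


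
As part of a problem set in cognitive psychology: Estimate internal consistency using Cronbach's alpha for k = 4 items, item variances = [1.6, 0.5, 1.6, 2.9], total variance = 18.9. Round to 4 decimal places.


alpha = (k/(k-1)) * (1 - sum(s_i^2)/s_total^2)
sum(item variances) = 6.6
k/(k-1) = 4/3 = 1.333333
1 - 6.6/18.9 = 1 - 0.349206 = 0.650794
alpha = 1.333333 * 0.650794
= 0.8677


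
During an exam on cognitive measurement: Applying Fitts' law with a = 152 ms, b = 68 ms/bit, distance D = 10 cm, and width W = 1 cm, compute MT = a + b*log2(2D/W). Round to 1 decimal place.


MT = 152 + 68 * log2(2*10/1)
2D/W = 20.0
log2(20.0) = 4.3219
MT = 152 + 68 * 4.3219
= 445.9 ms


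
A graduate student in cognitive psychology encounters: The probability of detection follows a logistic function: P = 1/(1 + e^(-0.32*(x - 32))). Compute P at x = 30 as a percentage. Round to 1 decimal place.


P(x) = 1/(1 + e^(-0.32*(30 - 32)))
Exponent = -0.32 * -2 = 0.64
e^(0.64) = 1.896481
P = 1/(1 + 1.896481) = 0.345247
Percentage = 34.5


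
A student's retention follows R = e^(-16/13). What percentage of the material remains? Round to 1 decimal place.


R = e^(-t/S)
-t/S = -16/13 = -1.230769
R = e^(-1.230769) = 0.292068
Percentage = 0.292068 * 100
= 29.2


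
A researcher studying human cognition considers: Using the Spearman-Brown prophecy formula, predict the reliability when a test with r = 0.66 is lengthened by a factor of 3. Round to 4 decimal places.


r_new = n*r / (1 + (n-1)*r)
Numerator = 3 * 0.66 = 1.98
Denominator = 1 + 2 * 0.66 = 2.32
r_new = 1.98 / 2.32
= 0.8534


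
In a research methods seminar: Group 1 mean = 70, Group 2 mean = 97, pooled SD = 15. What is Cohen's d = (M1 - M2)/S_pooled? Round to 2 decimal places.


Cohen's d = (M1 - M2) / S_pooled
= (70 - 97) / 15
= -27 / 15
= -1.80


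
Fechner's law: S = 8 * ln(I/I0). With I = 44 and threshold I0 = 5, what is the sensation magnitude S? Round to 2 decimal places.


S = 8 * ln(44/5)
I/I0 = 8.8
ln(8.8) = 2.1748
S = 8 * 2.1748
= 17.40


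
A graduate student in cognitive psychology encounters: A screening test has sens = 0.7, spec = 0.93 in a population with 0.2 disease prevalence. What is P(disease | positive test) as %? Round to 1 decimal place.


PPV = (sens * prev) / (sens * prev + (1-spec) * (1-prev))
Numerator = 0.7 * 0.2 = 0.14
P(positive and no disease) = (1 - spec) * (1 - prev) = (1 - 0.93) * (1 - 0.2) = 0.056
Denominator = 0.14 + 0.056 = 0.196
PPV = 0.14 / 0.196 = 0.714286
As percentage = 71.4


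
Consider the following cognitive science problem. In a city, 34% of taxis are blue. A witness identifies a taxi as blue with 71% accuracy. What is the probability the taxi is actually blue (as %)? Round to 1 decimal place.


P(blue | says blue) = P(says blue | blue)*P(blue) / [P(says blue | blue)*P(blue) + P(says blue | not blue)*P(not blue)]
Numerator = 0.71 * 0.34 = 0.2414
False identification = 0.29 * 0.66 = 0.1914
P = 0.2414 / (0.2414 + 0.1914)
= 0.2414 / 0.4328
As percentage = 55.8


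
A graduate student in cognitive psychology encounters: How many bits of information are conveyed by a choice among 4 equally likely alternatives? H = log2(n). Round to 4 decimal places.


H = log2(n)
H = log2(4)
= 2.0000


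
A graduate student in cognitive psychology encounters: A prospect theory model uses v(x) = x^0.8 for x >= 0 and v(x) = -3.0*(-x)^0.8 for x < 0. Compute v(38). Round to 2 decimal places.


Since x = 38 >= 0, use v(x) = x^0.8
38^0.8 = 18.3581
v(38) = 18.36


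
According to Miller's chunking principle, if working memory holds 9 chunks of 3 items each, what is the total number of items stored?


Total items = chunks * items_per_chunk
= 9 * 3
= 27


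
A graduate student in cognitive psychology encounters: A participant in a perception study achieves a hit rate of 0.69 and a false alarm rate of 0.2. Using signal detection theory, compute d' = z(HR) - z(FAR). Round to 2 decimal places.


d' = z(HR) - z(FAR)
z(0.69) = 0.4959
z(0.2) = -0.8416
d' = 0.4959 - -0.8416
= 1.34


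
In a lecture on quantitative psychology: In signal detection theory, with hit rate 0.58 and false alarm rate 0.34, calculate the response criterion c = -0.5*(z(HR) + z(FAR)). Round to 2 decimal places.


c = -0.5 * (z(HR) + z(FAR))
z(0.58) = 0.2019
z(0.34) = -0.4125
c = -0.5 * (0.2019 + -0.4125)
= -0.5 * -0.2106
= 0.11


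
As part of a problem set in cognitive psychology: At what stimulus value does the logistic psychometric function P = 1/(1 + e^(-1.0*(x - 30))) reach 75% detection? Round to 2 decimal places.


At P = 0.75: 0.75 = 1/(1 + e^(-k*(x-x0)))
Solving: e^(-k*(x-x0)) = 1/3
x = x0 + ln(3)/k
ln(3) = 1.0986
x = 30 + 1.0986/1.0
= 30 + 1.0986
= 31.10


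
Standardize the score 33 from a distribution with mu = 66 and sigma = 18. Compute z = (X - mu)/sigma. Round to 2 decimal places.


z = (X - mu) / sigma
= (33 - 66) / 18
= -33 / 18
= -1.83


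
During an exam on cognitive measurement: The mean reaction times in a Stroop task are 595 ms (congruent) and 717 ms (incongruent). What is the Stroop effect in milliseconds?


Stroop effect = RT(incongruent) - RT(congruent)
= 717 - 595
= 122 ms


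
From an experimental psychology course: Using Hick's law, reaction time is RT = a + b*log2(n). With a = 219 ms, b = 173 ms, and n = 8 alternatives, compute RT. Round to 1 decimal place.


RT = 219 + 173 * log2(8)
log2(8) = 3.0
RT = 219 + 173 * 3.0
= 219 + 519.0
= 738.0 ms


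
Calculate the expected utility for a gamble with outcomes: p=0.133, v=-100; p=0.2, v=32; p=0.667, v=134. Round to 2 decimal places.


EU = sum(p_i * v_i)
0.133 * -100 = -13.3
0.2 * 32 = 6.4
0.667 * 134 = 89.378
EU = -13.3 + 6.4 + 89.378
= 82.48


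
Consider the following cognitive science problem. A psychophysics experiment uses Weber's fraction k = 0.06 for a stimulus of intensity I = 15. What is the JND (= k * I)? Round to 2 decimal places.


JND = k * I
JND = 0.06 * 15
= 0.90


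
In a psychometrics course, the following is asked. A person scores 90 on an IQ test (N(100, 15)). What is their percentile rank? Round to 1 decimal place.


z = (IQ - mean) / SD
z = (90 - 100) / 15 = -0.6667
Percentile = Phi(-0.6667) * 100
Phi(-0.6667) = 0.252482
= 25.2


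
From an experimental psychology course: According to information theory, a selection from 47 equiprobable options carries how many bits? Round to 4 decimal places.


H = log2(n)
H = log2(47)
= 5.5546


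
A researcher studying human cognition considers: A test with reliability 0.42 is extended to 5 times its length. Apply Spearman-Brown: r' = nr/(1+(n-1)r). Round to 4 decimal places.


r_new = n*r / (1 + (n-1)*r)
Numerator = 5 * 0.42 = 2.1
Denominator = 1 + 4 * 0.42 = 2.68
r_new = 2.1 / 2.68
= 0.7836


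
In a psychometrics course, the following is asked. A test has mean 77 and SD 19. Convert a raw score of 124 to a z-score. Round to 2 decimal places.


z = (X - mu) / sigma
= (124 - 77) / 19
= 47 / 19
= 2.47


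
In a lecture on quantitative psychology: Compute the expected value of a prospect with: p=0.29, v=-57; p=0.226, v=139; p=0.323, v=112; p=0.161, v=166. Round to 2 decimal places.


EU = sum(p_i * v_i)
0.29 * -57 = -16.53
0.226 * 139 = 31.414
0.323 * 112 = 36.176
0.161 * 166 = 26.726
EU = -16.53 + 31.414 + 36.176 + 26.726
= 77.79


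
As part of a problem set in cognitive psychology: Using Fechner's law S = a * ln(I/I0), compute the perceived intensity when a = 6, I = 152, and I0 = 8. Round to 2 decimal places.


S = 6 * ln(152/8)
I/I0 = 19.0
ln(19.0) = 2.9444
S = 6 * 2.9444
= 17.67


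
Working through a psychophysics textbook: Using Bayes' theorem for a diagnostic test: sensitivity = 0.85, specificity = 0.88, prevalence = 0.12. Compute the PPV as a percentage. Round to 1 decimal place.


PPV = (sens * prev) / (sens * prev + (1-spec) * (1-prev))
Numerator = 0.85 * 0.12 = 0.102
P(positive and no disease) = (1 - spec) * (1 - prev) = (1 - 0.88) * (1 - 0.12) = 0.1056
Denominator = 0.102 + 0.1056 = 0.2076
PPV = 0.102 / 0.2076 = 0.491329
As percentage = 49.1


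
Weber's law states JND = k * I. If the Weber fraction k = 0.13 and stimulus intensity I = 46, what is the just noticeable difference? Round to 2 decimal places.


JND = k * I
JND = 0.13 * 46
= 5.98


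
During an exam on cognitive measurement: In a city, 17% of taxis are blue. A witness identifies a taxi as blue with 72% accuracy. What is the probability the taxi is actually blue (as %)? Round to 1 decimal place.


P(blue | says blue) = P(says blue | blue)*P(blue) / [P(says blue | blue)*P(blue) + P(says blue | not blue)*P(not blue)]
Numerator = 0.72 * 0.17 = 0.1224
False identification = 0.28 * 0.83 = 0.2324
P = 0.1224 / (0.1224 + 0.2324)
= 0.1224 / 0.3548
As percentage = 34.5


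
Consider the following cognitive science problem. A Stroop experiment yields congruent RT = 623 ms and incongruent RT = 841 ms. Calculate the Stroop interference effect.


Stroop effect = RT(incongruent) - RT(congruent)
= 841 - 623
= 218 ms


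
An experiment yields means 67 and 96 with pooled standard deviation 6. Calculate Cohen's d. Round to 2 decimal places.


Cohen's d = (M1 - M2) / S_pooled
= (67 - 96) / 6
= -29 / 6
= -4.83


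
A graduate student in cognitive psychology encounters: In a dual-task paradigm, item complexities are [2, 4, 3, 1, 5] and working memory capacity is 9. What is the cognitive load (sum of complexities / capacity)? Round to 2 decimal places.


Total complexity = 2 + 4 + 3 + 1 + 5 = 15
Load = total / capacity = 15 / 9
= 1.67


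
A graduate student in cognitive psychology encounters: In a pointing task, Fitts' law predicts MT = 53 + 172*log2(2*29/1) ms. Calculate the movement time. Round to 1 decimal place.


MT = 53 + 172 * log2(2*29/1)
2D/W = 58.0
log2(58.0) = 5.858
MT = 53 + 172 * 5.858
= 1060.6 ms


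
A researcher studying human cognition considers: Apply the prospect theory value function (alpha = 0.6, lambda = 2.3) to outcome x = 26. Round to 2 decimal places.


Since x = 26 >= 0, use v(x) = x^0.6
26^0.6 = 7.0629
v(26) = 7.06


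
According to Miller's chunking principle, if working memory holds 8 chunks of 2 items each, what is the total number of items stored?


Total items = chunks * items_per_chunk
= 8 * 2
= 16


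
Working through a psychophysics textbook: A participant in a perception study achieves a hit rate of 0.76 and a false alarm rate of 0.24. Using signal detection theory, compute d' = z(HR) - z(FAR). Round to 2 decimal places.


d' = z(HR) - z(FAR)
z(0.76) = 0.7063
z(0.24) = -0.7063
d' = 0.7063 - -0.7063
= 1.41


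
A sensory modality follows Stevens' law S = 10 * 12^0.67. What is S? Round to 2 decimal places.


S = 10 * 12^0.67
12^0.67 = 5.2851
S = 10 * 5.2851
= 52.85


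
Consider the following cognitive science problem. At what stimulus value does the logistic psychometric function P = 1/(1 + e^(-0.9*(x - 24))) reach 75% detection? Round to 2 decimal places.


At P = 0.75: 0.75 = 1/(1 + e^(-k*(x-x0)))
Solving: e^(-k*(x-x0)) = 1/3
x = x0 + ln(3)/k
ln(3) = 1.0986
x = 24 + 1.0986/0.9
= 24 + 1.2207
= 25.22


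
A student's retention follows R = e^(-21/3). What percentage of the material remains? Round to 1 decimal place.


R = e^(-t/S)
-t/S = -21/3 = -7.0
R = e^(-7.0) = 0.000912
Percentage = 0.000912 * 100
= 0.1


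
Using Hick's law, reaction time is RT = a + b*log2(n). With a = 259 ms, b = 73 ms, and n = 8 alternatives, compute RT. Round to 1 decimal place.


RT = 259 + 73 * log2(8)
log2(8) = 3.0
RT = 259 + 73 * 3.0
= 259 + 219.0
= 478.0 ms


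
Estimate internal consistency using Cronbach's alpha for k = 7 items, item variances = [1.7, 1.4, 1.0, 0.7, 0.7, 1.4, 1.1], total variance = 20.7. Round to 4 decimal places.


alpha = (k/(k-1)) * (1 - sum(s_i^2)/s_total^2)
sum(item variances) = 8.0
k/(k-1) = 7/6 = 1.166667
1 - 8.0/20.7 = 1 - 0.386473 = 0.613527
alpha = 1.166667 * 0.613527
= 0.7158


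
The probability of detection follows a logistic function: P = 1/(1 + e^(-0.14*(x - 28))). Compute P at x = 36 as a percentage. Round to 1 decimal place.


P(x) = 1/(1 + e^(-0.14*(36 - 28)))
Exponent = -0.14 * 8 = -1.12
e^(-1.12) = 0.32628
P = 1/(1 + 0.32628) = 0.753989
Percentage = 75.4


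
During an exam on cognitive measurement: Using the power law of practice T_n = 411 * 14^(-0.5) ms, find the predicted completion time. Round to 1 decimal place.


T_n = 411 * 14^(-0.5)
14^(-0.5) = 0.267261
T_n = 411 * 0.267261
= 109.8 ms


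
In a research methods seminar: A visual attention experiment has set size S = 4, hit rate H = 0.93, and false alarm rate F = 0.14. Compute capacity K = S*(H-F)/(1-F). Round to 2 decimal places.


K = S * (H - F) / (1 - F)
H - F = 0.79
1 - F = 0.86
K = 4 * 0.79 / 0.86
= 3.67


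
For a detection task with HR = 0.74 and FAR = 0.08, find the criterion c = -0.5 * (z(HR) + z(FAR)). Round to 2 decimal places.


c = -0.5 * (z(HR) + z(FAR))
z(0.74) = 0.6433
z(0.08) = -1.4051
c = -0.5 * (0.6433 + -1.4051)
= -0.5 * -0.7618
= 0.38


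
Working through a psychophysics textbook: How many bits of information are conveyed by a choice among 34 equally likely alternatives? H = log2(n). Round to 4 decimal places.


H = log2(n)
H = log2(34)
= 5.0875


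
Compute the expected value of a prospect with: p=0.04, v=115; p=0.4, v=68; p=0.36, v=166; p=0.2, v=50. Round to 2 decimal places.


EU = sum(p_i * v_i)
0.04 * 115 = 4.6
0.4 * 68 = 27.2
0.36 * 166 = 59.76
0.2 * 50 = 10.0
EU = 4.6 + 27.2 + 59.76 + 10.0
= 101.56


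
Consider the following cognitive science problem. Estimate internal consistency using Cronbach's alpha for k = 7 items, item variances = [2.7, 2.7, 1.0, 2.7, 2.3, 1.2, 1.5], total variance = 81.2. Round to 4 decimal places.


alpha = (k/(k-1)) * (1 - sum(s_i^2)/s_total^2)
sum(item variances) = 14.1
k/(k-1) = 7/6 = 1.166667
1 - 14.1/81.2 = 1 - 0.173645 = 0.826355
alpha = 1.166667 * 0.826355
= 0.9641


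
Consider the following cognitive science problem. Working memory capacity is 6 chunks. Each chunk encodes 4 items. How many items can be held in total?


Total items = chunks * items_per_chunk
= 6 * 4
= 24


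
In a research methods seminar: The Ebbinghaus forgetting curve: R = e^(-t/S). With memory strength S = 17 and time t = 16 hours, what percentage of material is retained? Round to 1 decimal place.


R = e^(-t/S)
-t/S = -16/17 = -0.941176
R = e^(-0.941176) = 0.390169
Percentage = 0.390169 * 100
= 39.0


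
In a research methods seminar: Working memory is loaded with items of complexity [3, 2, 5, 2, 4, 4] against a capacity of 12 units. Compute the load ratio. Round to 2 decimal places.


Total complexity = 3 + 2 + 5 + 2 + 4 + 4 = 20
Load = total / capacity = 20 / 12
= 1.67


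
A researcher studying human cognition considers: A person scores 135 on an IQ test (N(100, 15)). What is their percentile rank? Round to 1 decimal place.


z = (IQ - mean) / SD
z = (135 - 100) / 15 = 2.3333
Percentile = Phi(2.3333) * 100
Phi(2.3333) = 0.990184
= 99.0


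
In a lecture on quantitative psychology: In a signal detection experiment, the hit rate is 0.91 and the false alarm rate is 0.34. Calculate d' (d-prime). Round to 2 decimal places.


d' = z(HR) - z(FAR)
z(0.91) = 1.3408
z(0.34) = -0.4125
d' = 1.3408 - -0.4125
= 1.75


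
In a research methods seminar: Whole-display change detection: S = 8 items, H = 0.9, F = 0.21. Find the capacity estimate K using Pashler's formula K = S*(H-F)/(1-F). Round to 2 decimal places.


K = S * (H - F) / (1 - F)
H - F = 0.69
1 - F = 0.79
K = 8 * 0.69 / 0.79
= 6.99


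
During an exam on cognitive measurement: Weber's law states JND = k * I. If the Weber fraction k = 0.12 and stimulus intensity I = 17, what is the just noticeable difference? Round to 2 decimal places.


JND = k * I
JND = 0.12 * 17
= 2.04


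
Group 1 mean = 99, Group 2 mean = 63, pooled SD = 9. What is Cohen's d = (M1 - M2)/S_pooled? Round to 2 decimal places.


Cohen's d = (M1 - M2) / S_pooled
= (99 - 63) / 9
= 36 / 9
= 4.00


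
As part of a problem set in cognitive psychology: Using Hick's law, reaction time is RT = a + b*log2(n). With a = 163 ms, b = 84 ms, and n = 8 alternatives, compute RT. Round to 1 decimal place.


RT = 163 + 84 * log2(8)
log2(8) = 3.0
RT = 163 + 84 * 3.0
= 163 + 252.0
= 415.0 ms


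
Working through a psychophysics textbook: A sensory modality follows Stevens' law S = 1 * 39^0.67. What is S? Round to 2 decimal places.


S = 1 * 39^0.67
39^0.67 = 11.6416
S = 1 * 11.6416
= 11.64


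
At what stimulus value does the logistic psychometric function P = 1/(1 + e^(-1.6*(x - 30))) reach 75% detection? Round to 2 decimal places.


At P = 0.75: 0.75 = 1/(1 + e^(-k*(x-x0)))
Solving: e^(-k*(x-x0)) = 1/3
x = x0 + ln(3)/k
ln(3) = 1.0986
x = 30 + 1.0986/1.6
= 30 + 0.6866
= 30.69


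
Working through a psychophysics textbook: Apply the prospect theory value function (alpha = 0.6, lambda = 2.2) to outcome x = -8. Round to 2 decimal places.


Since x = -8 < 0, use v(x) = -lambda*(-x)^alpha
(-x) = 8
8^0.6 = 3.4822
v(-8) = -2.2 * 3.4822
= -7.66


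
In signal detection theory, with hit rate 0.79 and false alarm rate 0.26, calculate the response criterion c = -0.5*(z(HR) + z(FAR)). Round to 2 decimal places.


c = -0.5 * (z(HR) + z(FAR))
z(0.79) = 0.8064
z(0.26) = -0.6433
c = -0.5 * (0.8064 + -0.6433)
= -0.5 * 0.1631
= -0.08


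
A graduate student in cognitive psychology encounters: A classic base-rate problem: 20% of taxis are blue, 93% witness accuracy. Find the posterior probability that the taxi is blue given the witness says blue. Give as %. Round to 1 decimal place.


P(blue | says blue) = P(says blue | blue)*P(blue) / [P(says blue | blue)*P(blue) + P(says blue | not blue)*P(not blue)]
Numerator = 0.93 * 0.2 = 0.186
False identification = 0.07 * 0.8 = 0.056
P = 0.186 / (0.186 + 0.056)
= 0.186 / 0.242
As percentage = 76.9


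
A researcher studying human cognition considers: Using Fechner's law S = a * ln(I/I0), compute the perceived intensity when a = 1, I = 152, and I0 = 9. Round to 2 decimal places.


S = 1 * ln(152/9)
I/I0 = 16.888889
ln(16.888889) = 2.8267
S = 1 * 2.8267
= 2.83


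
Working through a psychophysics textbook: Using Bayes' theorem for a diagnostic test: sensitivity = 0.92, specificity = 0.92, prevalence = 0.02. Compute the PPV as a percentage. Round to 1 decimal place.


PPV = (sens * prev) / (sens * prev + (1-spec) * (1-prev))
Numerator = 0.92 * 0.02 = 0.0184
P(positive and no disease) = (1 - spec) * (1 - prev) = (1 - 0.92) * (1 - 0.02) = 0.0784
Denominator = 0.0184 + 0.0784 = 0.0968
PPV = 0.0184 / 0.0968 = 0.190083
As percentage = 19.0


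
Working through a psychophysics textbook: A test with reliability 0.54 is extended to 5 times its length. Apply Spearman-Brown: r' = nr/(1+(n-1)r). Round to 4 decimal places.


r_new = n*r / (1 + (n-1)*r)
Numerator = 5 * 0.54 = 2.7
Denominator = 1 + 4 * 0.54 = 3.16
r_new = 2.7 / 3.16
= 0.8544


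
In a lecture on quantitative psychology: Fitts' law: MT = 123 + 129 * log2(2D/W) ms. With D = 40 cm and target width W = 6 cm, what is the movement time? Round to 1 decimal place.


MT = 123 + 129 * log2(2*40/6)
2D/W = 13.333333
log2(13.333333) = 3.737
MT = 123 + 129 * 3.737
= 605.1 ms


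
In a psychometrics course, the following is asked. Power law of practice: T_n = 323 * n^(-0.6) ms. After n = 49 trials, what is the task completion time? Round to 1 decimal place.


T_n = 323 * 49^(-0.6)
49^(-0.6) = 0.096802
T_n = 323 * 0.096802
= 31.3 ms


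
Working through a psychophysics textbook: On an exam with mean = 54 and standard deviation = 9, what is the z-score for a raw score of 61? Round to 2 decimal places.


z = (X - mu) / sigma
= (61 - 54) / 9
= 7 / 9
= 0.78


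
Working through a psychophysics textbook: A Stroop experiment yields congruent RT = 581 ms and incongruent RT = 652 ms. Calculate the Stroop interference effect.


Stroop effect = RT(incongruent) - RT(congruent)
= 652 - 581
= 71 ms


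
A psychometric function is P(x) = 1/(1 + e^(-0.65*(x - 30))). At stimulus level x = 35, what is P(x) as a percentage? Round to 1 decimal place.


P(x) = 1/(1 + e^(-0.65*(35 - 30)))
Exponent = -0.65 * 5 = -3.25
e^(-3.25) = 0.038774
P = 1/(1 + 0.038774) = 0.962673
Percentage = 96.3


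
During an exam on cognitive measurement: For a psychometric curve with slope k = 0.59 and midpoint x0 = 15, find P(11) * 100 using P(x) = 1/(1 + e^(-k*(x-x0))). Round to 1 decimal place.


P(x) = 1/(1 + e^(-0.59*(11 - 15)))
Exponent = -0.59 * -4 = 2.36
e^(2.36) = 10.590951
P = 1/(1 + 10.590951) = 0.086274
Percentage = 8.6


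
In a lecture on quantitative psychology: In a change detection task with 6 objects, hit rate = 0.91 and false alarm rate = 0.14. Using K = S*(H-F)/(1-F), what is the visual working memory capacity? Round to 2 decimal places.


K = S * (H - F) / (1 - F)
H - F = 0.77
1 - F = 0.86
K = 6 * 0.77 / 0.86
= 5.37


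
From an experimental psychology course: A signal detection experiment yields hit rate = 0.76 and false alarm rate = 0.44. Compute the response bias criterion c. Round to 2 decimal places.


c = -0.5 * (z(HR) + z(FAR))
z(0.76) = 0.7063
z(0.44) = -0.151
c = -0.5 * (0.7063 + -0.151)
= -0.5 * 0.5553
= -0.28


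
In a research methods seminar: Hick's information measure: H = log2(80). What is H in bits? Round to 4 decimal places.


H = log2(n)
H = log2(80)
= 6.3219


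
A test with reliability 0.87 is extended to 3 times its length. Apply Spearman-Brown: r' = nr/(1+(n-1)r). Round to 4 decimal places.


r_new = n*r / (1 + (n-1)*r)
Numerator = 3 * 0.87 = 2.61
Denominator = 1 + 2 * 0.87 = 2.74
r_new = 2.61 / 2.74
= 0.9526


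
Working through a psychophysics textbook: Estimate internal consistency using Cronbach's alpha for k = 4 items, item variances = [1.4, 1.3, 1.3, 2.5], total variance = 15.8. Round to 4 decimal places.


alpha = (k/(k-1)) * (1 - sum(s_i^2)/s_total^2)
sum(item variances) = 6.5
k/(k-1) = 4/3 = 1.333333
1 - 6.5/15.8 = 1 - 0.411392 = 0.588608
alpha = 1.333333 * 0.588608
= 0.7848


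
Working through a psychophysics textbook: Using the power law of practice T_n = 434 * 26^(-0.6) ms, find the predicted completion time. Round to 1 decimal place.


T_n = 434 * 26^(-0.6)
26^(-0.6) = 0.141585
T_n = 434 * 0.141585
= 61.4 ms


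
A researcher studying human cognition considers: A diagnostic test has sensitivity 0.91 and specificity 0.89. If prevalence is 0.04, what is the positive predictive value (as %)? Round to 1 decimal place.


PPV = (sens * prev) / (sens * prev + (1-spec) * (1-prev))
Numerator = 0.91 * 0.04 = 0.0364
P(positive and no disease) = (1 - spec) * (1 - prev) = (1 - 0.89) * (1 - 0.04) = 0.1056
Denominator = 0.0364 + 0.1056 = 0.142
PPV = 0.0364 / 0.142 = 0.256338
As percentage = 25.6


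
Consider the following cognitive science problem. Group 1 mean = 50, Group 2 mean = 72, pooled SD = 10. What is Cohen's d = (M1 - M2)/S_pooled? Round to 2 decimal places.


Cohen's d = (M1 - M2) / S_pooled
= (50 - 72) / 10
= -22 / 10
= -2.20


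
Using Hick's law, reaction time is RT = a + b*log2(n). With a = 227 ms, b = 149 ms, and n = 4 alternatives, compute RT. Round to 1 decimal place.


RT = 227 + 149 * log2(4)
log2(4) = 2.0
RT = 227 + 149 * 2.0
= 227 + 298.0
= 525.0 ms


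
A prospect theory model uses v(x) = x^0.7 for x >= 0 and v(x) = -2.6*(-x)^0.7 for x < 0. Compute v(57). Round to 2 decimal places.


Since x = 57 >= 0, use v(x) = x^0.7
57^0.7 = 16.9478
v(57) = 16.95


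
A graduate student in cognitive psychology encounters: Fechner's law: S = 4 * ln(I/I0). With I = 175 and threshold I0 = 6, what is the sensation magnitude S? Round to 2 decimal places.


S = 4 * ln(175/6)
I/I0 = 29.166667
ln(29.166667) = 3.373
S = 4 * 3.373
= 13.49


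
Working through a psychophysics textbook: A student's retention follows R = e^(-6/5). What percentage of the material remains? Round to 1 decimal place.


R = e^(-t/S)
-t/S = -6/5 = -1.2
R = e^(-1.2) = 0.301194
Percentage = 0.301194 * 100
= 30.1
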